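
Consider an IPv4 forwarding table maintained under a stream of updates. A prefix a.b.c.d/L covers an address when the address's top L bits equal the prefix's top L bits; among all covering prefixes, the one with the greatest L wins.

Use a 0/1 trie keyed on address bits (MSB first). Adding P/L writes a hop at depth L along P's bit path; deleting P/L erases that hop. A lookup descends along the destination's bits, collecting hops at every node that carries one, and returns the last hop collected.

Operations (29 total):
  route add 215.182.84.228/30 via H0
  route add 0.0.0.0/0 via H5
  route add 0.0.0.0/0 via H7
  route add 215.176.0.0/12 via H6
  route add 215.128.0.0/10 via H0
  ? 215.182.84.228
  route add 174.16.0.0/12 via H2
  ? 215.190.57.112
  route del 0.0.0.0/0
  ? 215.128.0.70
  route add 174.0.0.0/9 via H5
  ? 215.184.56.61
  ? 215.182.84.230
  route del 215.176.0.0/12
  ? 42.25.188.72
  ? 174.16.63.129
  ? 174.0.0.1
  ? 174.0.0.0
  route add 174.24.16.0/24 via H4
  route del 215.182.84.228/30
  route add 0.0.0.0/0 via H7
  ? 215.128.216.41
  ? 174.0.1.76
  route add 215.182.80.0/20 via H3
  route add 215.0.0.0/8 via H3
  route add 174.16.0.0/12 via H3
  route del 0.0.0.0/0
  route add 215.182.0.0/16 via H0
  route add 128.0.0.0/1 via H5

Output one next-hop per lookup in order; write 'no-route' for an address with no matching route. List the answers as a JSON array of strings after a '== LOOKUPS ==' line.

Trace:
  add 215.182.84.228/30 -> H0 at depth 30
  add 0.0.0.0/0 -> H5 at depth 0
  add 0.0.0.0/0 -> H7 at depth 0
  add 215.176.0.0/12 -> H6 at depth 12
  add 215.128.0.0/10 -> H0 at depth 10
  lookup 215.182.84.228: bits 110101111011011001010100111001 walk d0:H7→d1:-→d2:-→d3:-→d4:-→d5:-→d6:-→d7:-→d8:-→d9:-→d10:H0→d11:-→d12:H6→d13:-→d14:-→d15:-→d16:-→d17:-→d18:-→d19:-→d20:-→d21:-→d22:-→d23:-→d24:-→d25:-→d26:-→d27:-→d28:-→d29:-→d30:H0 -> H0
  add 174.16.0.0/12 -> H2 at depth 12
  lookup 215.190.57.112: bits 110101111011 walk d0:H7→d1:-→d2:-→d3:-→d4:-→d5:-→d6:-→d7:-→d8:-→d9:-→d10:H0→d11:-→d12:H6 -> H6
  - 0.0.0.0/0 clear@0
  lookup 215.128.0.70: bits 1101011110 walk d0:-→d1:-→d2:-→d3:-→d4:-→d5:-→d6:-→d7:-→d8:-→d9:-→d10:H0 -> H0
  add 174.0.0.0/9 -> H5 at depth 9
  lookup 215.184.56.61: bits 110101111011 walk d0:-→d1:-→d2:-→d3:-→d4:-→d5:-→d6:-→d7:-→d8:-→d9:-→d10:H0→d11:-→d12:H6 -> H6
  lookup 215.182.84.230: bits 110101111011011001010100111001 walk d0:-→d1:-→d2:-→d3:-→d4:-→d5:-→d6:-→d7:-→d8:-→d9:-→d10:H0→d11:-→d12:H6→d13:-→d14:-→d15:-→d16:-→d17:-→d18:-→d19:-→d20:-→d21:-→d22:-→d23:-→d24:-→d25:-→d26:-→d27:-→d28:-→d29:-→d30:H0 -> H0
  - 215.176.0.0/12 clear@12
  lookup 42.25.188.72: bits ε walk d0:- -> no-route
  lookup 174.16.63.129: bits 101011100001 walk d0:-→d1:-→d2:-→d3:-→d4:-→d5:-→d6:-→d7:-→d8:-→d9:H5→d10:-→d11:-→d12:H2 -> H2
  lookup 174.0.0.1: bits 10101110000 walk d0:-→d1:-→d2:-→d3:-→d4:-→d5:-→d6:-→d7:-→d8:-→d9:H5→d10:-→d11:- -> H5
  lookup 174.0.0.0: bits 10101110000 walk d0:-→d1:-→d2:-→d3:-→d4:-→d5:-→d6:-→d7:-→d8:-→d9:H5→d10:-→d11:- -> H5
  add 174.24.16.0/24 -> H4 at depth 24
  - 215.182.84.228/30 clear@30
  add 0.0.0.0/0 -> H7 at depth 0
  lookup 215.128.216.41: bits 1101011110 walk d0:H7→d1:-→d2:-→d3:-→d4:-→d5:-→d6:-→d7:-→d8:-→d9:-→d10:H0 -> H0
  lookup 174.0.1.76: bits 10101110000 walk d0:H7→d1:-→d2:-→d3:-→d4:-→d5:-→d6:-→d7:-→d8:-→d9:H5→d10:-→d11:- -> H5
  add 215.182.80.0/20 -> H3 at depth 20
  add 215.0.0.0/8 -> H3 at depth 8
  add 174.16.0.0/12 -> H3 at depth 12
  - 0.0.0.0/0 clear@0
  add 215.182.0.0/16 -> H0 at depth 16
  add 128.0.0.0/1 -> H5 at depth 1

== LOOKUPS ==
["H0","H6","H0","H6","H0","no-route","H2","H5","H5","H0","H5"]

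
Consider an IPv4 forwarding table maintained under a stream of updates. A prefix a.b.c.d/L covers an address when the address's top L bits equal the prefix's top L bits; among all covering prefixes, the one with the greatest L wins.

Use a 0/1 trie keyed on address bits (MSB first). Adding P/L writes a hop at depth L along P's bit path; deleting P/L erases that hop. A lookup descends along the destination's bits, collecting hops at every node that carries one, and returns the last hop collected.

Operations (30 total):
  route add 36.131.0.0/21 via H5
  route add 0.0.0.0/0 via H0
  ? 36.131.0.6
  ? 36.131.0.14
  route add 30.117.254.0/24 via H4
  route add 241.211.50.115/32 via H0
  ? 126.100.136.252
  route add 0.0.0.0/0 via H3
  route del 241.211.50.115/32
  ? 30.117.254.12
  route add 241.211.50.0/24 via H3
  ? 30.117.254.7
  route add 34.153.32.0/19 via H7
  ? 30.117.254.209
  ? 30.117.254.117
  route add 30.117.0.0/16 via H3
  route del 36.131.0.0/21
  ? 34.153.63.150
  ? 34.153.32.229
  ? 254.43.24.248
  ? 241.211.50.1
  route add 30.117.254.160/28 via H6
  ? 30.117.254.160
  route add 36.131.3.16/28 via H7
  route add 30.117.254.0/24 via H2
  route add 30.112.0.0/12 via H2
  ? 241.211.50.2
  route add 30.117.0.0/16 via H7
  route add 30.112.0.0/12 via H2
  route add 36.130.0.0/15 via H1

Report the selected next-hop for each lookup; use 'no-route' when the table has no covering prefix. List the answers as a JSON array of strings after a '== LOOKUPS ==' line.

Process each operation:
  add 36.131.0.0/21 -> H5 at depth 21
  add 0.0.0.0/0 -> H0 at depth 0
  ? 36.131.0.6  path d0:H0→d1:-→d2:-→d3:-→d4:-→d5:-→d6:-→d7:-→d8:-→d9:-→d10:-→d11:-→d12:-→d13:-→d14:-→d15:-→d16:-→d17:-→d18:-→d19:-→d20:-→d21:H5  best=H5
  ? 36.131.0.14  path d0:H0→d1:-→d2:-→d3:-→d4:-→d5:-→d6:-→d7:-→d8:-→d9:-→d10:-→d11:-→d12:-→d13:-→d14:-→d15:-→d16:-→d17:-→d18:-→d19:-→d20:-→d21:H5  best=H5
  add 30.117.254.0/24 -> H4 at depth 24
  add 241.211.50.115/32 -> H0 at depth 32
  ? 126.100.136.252  path d0:H0→d1:-  best=H0
  add 0.0.0.0/0 -> H3 at depth 0
  del 241.211.50.115/32 (clear depth 32)
  ? 30.117.254.12  path d0:H3→d1:-→d2:-→d3:-→d4:-→d5:-→d6:-→d7:-→d8:-→d9:-→d10:-→d11:-→d12:-→d13:-→d14:-→d15:-→d16:-→d17:-→d18:-→d19:-→d20:-→d21:-→d22:-→d23:-→d24:H4  best=H4
  add 241.211.50.0/24 -> H3 at depth 24
  ? 30.117.254.7  path d0:H3→d1:-→d2:-→d3:-→d4:-→d5:-→d6:-→d7:-→d8:-→d9:-→d10:-→d11:-→d12:-→d13:-→d14:-→d15:-→d16:-→d17:-→d18:-→d19:-→d20:-→d21:-→d22:-→d23:-→d24:H4  best=H4
  add 34.153.32.0/19 -> H7 at depth 19
  ? 30.117.254.209  path d0:H3→d1:-→d2:-→d3:-→d4:-→d5:-→d6:-→d7:-→d8:-→d9:-→d10:-→d11:-→d12:-→d13:-→d14:-→d15:-→d16:-→d17:-→d18:-→d19:-→d20:-→d21:-→d22:-→d23:-→d24:H4  best=H4
  ? 30.117.254.117  path d0:H3→d1:-→d2:-→d3:-→d4:-→d5:-→d6:-→d7:-→d8:-→d9:-→d10:-→d11:-→d12:-→d13:-→d14:-→d15:-→d16:-→d17:-→d18:-→d19:-→d20:-→d21:-→d22:-→d23:-→d24:H4  best=H4
  add 30.117.0.0/16 -> H3 at depth 16
  del 36.131.0.0/21 (clear depth 21)
  ? 34.153.63.150  path d0:H3→d1:-→d2:-→d3:-→d4:-→d5:-→d6:-→d7:-→d8:-→d9:-→d10:-→d11:-→d12:-→d13:-→d14:-→d15:-→d16:-→d17:-→d18:-→d19:H7  best=H7
  ? 34.153.32.229  path d0:H3→d1:-→d2:-→d3:-→d4:-→d5:-→d6:-→d7:-→d8:-→d9:-→d10:-→d11:-→d12:-→d13:-→d14:-→d15:-→d16:-→d17:-→d18:-→d19:H7  best=H7
  ? 254.43.24.248  path d0:H3→d1:-→d2:-→d3:-→d4:-  best=H3
  ? 241.211.50.1  path d0:H3→d1:-→d2:-→d3:-→d4:-→d5:-→d6:-→d7:-→d8:-→d9:-→d10:-→d11:-→d12:-→d13:-→d14:-→d15:-→d16:-→d17:-→d18:-→d19:-→d20:-→d21:-→d22:-→d23:-→d24:H3→d25:-  best=H3
  add 30.117.254.160/28 -> H6 at depth 28
  ? 30.117.254.160  path d0:H3→d1:-→d2:-→d3:-→d4:-→d5:-→d6:-→d7:-→d8:-→d9:-→d10:-→d11:-→d12:-→d13:-→d14:-→d15:-→d16:H3→d17:-→d18:-→d19:-→d20:-→d21:-→d22:-→d23:-→d24:H4→d25:-→d26:-→d27:-→d28:H6  best=H6
  add 36.131.3.16/28 -> H7 at depth 28
  add 30.117.254.0/24 -> H2 at depth 24
  add 30.112.0.0/12 -> H2 at depth 12
  ? 241.211.50.2  path d0:H3→d1:-→d2:-→d3:-→d4:-→d5:-→d6:-→d7:-→d8:-→d9:-→d10:-→d11:-→d12:-→d13:-→d14:-→d15:-→d16:-→d17:-→d18:-→d19:-→d20:-→d21:-→d22:-→d23:-→d24:H3→d25:-  best=H3
  add 30.117.0.0/16 -> H7 at depth 16
  add 30.112.0.0/12 -> H2 at depth 12
  add 36.130.0.0/15 -> H1 at depth 15

== LOOKUPS ==
["H5","H5","H0","H4","H4","H4","H4","H7","H7","H3","H3","H6","H3"]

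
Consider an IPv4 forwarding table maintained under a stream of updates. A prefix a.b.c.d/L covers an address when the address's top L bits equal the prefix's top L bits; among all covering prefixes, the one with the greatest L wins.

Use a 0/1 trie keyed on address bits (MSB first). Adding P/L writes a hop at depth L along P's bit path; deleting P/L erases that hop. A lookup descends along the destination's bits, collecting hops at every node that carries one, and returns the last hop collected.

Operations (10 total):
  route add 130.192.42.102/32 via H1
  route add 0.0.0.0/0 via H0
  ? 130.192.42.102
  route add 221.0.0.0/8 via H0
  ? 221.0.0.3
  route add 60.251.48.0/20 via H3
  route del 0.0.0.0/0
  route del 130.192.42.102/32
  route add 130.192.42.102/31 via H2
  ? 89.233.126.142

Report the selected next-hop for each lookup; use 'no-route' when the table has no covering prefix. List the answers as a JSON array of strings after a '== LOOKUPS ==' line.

Process each operation:
  add 130.192.42.102/32 -> H1 at depth 32
  add 0.0.0.0/0 -> H0 at depth 0
  Q 130.192.42.102: descend 10000010110000000010101001100110 ; hops seen [H0,H1] ; pick H1
  add 221.0.0.0/8 -> H0 at depth 8
  Q 221.0.0.3: descend 11011101 ; hops seen [H0,H0] ; pick H0
  add 60.251.48.0/20 -> H3 at depth 20
  - 0.0.0.0/0 clear@0
  - 130.192.42.102/32 clear@32
  add 130.192.42.102/31 -> H2 at depth 31
  Q 89.233.126.142: descend 0 ; hops seen [∅] ; pick no-route

== LOOKUPS ==
["H1","H0","no-route"]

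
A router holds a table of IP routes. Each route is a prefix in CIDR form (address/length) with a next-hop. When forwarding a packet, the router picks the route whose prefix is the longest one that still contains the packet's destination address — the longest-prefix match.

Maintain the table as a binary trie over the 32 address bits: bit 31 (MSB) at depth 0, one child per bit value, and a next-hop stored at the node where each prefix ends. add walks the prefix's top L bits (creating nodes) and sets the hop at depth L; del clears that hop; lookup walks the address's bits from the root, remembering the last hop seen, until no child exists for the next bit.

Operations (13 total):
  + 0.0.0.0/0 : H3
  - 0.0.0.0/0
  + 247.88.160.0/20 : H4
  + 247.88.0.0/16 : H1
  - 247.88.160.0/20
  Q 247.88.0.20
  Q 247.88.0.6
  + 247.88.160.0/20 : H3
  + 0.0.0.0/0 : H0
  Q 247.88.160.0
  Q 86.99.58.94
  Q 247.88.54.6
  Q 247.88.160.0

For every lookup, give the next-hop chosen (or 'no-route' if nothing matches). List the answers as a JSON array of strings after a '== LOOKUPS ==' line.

Process each operation:
  add 0.0.0.0/0 -> H3 at depth 0
  del 0.0.0.0/0 (clear depth 0)
  add 247.88.160.0/20 -> H4 at depth 20
  add 247.88.0.0/16 -> H1 at depth 16
  del 247.88.160.0/20 (clear depth 20)
  lookup 247.88.0.20: bits 1111011101011000 walk d0:-→d1:-→d2:-→d3:-→d4:-→d5:-→d6:-→d7:-→d8:-→d9:-→d10:-→d11:-→d12:-→d13:-→d14:-→d15:-→d16:H1 -> H1
  lookup 247.88.0.6: bits 1111011101011000 walk d0:-→d1:-→d2:-→d3:-→d4:-→d5:-→d6:-→d7:-→d8:-→d9:-→d10:-→d11:-→d12:-→d13:-→d14:-→d15:-→d16:H1 -> H1
  add 247.88.160.0/20 -> H3 at depth 20
  add 0.0.0.0/0 -> H0 at depth 0
  lookup 247.88.160.0: bits 11110111010110001010 walk d0:H0→d1:-→d2:-→d3:-→d4:-→d5:-→d6:-→d7:-→d8:-→d9:-→d10:-→d11:-→d12:-→d13:-→d14:-→d15:-→d16:H1→d17:-→d18:-→d19:-→d20:H3 -> H3
  lookup 86.99.58.94: bits ε walk d0:H0 -> H0
  lookup 247.88.54.6: bits 1111011101011000 walk d0:H0→d1:-→d2:-→d3:-→d4:-→d5:-→d6:-→d7:-→d8:-→d9:-→d10:-→d11:-→d12:-→d13:-→d14:-→d15:-→d16:H1 -> H1
  lookup 247.88.160.0: bits 11110111010110001010 walk d0:H0→d1:-→d2:-→d3:-→d4:-→d5:-→d6:-→d7:-→d8:-→d9:-→d10:-→d11:-→d12:-→d13:-→d14:-→d15:-→d16:H1→d17:-→d18:-→d19:-→d20:H3 -> H3

== LOOKUPS ==
["H1","H1","H3","H0","H1","H3"]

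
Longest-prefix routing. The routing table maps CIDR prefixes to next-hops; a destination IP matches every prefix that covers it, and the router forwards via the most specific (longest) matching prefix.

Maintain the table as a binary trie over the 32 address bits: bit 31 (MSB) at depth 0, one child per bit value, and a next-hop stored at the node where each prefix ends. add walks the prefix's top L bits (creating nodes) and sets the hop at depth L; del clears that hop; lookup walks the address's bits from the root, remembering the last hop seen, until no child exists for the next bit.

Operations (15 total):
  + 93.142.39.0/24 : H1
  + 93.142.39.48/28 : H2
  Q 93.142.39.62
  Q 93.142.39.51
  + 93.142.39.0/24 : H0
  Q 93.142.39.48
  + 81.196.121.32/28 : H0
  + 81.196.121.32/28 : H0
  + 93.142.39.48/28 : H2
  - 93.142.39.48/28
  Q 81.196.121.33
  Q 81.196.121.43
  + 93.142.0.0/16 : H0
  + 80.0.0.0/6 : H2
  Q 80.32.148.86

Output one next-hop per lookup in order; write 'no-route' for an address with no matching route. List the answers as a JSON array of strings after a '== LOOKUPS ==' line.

Trace:
  + 93.142.39.0/24 (H1) depth=24
  + 93.142.39.48/28 (H2) depth=28
  ? 93.142.39.62  path d0:-→d1:-→d2:-→d3:-→d4:-→d5:-→d6:-→d7:-→d8:-→d9:-→d10:-→d11:-→d12:-→d13:-→d14:-→d15:-→d16:-→d17:-→d18:-→d19:-→d20:-→d21:-→d22:-→d23:-→d24:H1→d25:-→d26:-→d27:-→d28:H2  best=H2
  ? 93.142.39.51  path d0:-→d1:-→d2:-→d3:-→d4:-→d5:-→d6:-→d7:-→d8:-→d9:-→d10:-→d11:-→d12:-→d13:-→d14:-→d15:-→d16:-→d17:-→d18:-→d19:-→d20:-→d21:-→d22:-→d23:-→d24:H1→d25:-→d26:-→d27:-→d28:H2  best=H2
  + 93.142.39.0/24 (H0) depth=24
  ? 93.142.39.48  path d0:-→d1:-→d2:-→d3:-→d4:-→d5:-→d6:-→d7:-→d8:-→d9:-→d10:-→d11:-→d12:-→d13:-→d14:-→d15:-→d16:-→d17:-→d18:-→d19:-→d20:-→d21:-→d22:-→d23:-→d24:H0→d25:-→d26:-→d27:-→d28:H2  best=H2
  + 81.196.121.32/28 (H0) depth=28
  + 81.196.121.32/28 (H0) depth=28
  + 93.142.39.48/28 (H2) depth=28
  del 93.142.39.48/28 (clear depth 28)
  ? 81.196.121.33  path d0:-→d1:-→d2:-→d3:-→d4:-→d5:-→d6:-→d7:-→d8:-→d9:-→d10:-→d11:-→d12:-→d13:-→d14:-→d15:-→d16:-→d17:-→d18:-→d19:-→d20:-→d21:-→d22:-→d23:-→d24:-→d25:-→d26:-→d27:-→d28:H0  best=H0
  ? 81.196.121.43  path d0:-→d1:-→d2:-→d3:-→d4:-→d5:-→d6:-→d7:-→d8:-→d9:-→d10:-→d11:-→d12:-→d13:-→d14:-→d15:-→d16:-→d17:-→d18:-→d19:-→d20:-→d21:-→d22:-→d23:-→d24:-→d25:-→d26:-→d27:-→d28:H0  best=H0
  + 93.142.0.0/16 (H0) depth=16
  + 80.0.0.0/6 (H2) depth=6
  ? 80.32.148.86  path d0:-→d1:-→d2:-→d3:-→d4:-→d5:-→d6:H2→d7:-  best=H2

== LOOKUPS ==
["H2","H2","H2","H0","H0","H2"]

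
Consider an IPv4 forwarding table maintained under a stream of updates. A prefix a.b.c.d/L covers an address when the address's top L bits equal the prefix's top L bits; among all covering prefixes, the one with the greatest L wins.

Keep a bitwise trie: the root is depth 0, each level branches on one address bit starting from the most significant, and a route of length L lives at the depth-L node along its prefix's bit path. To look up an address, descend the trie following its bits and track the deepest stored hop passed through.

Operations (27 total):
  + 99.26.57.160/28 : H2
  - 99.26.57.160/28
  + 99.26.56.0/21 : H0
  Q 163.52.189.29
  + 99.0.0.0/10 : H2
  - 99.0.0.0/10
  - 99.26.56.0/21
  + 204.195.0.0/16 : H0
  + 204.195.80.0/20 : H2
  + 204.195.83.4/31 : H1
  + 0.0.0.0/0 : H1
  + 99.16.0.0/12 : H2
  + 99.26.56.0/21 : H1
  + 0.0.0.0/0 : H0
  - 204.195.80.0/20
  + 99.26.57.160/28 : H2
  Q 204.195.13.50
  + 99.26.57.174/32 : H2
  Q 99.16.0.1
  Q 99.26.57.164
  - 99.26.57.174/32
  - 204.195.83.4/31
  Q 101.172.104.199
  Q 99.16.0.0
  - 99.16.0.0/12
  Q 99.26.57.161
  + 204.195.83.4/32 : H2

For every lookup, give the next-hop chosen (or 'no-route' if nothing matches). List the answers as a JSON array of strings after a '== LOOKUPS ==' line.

Trace:
  add 99.26.57.160/28 -> H2 at depth 28
  del 99.26.57.160/28 (clear depth 28)
  add 99.26.56.0/21 -> H0 at depth 21
  Q 163.52.189.29: descend ε ; hops seen [∅] ; pick no-route
  add 99.0.0.0/10 -> H2 at depth 10
  del 99.0.0.0/10 (clear depth 10)
  del 99.26.56.0/21 (clear depth 21)
  add 204.195.0.0/16 -> H0 at depth 16
  add 204.195.80.0/20 -> H2 at depth 20
  add 204.195.83.4/31 -> H1 at depth 31
  add 0.0.0.0/0 -> H1 at depth 0
  add 99.16.0.0/12 -> H2 at depth 12
  add 99.26.56.0/21 -> H1 at depth 21
  add 0.0.0.0/0 -> H0 at depth 0
  del 204.195.80.0/20 (clear depth 20)
  add 99.26.57.160/28 -> H2 at depth 28
  Q 204.195.13.50: descend 11001100110000110 ; hops seen [H0,H0] ; pick H0
  add 99.26.57.174/32 -> H2 at depth 32
  Q 99.16.0.1: descend 011000110001 ; hops seen [H0,H2] ; pick H2
  Q 99.26.57.164: descend 0110001100011010001110011010 ; hops seen [H0,H2,H1,H2] ; pick H2
  del 99.26.57.174/32 (clear depth 32)
  del 204.195.83.4/31 (clear depth 31)
  Q 101.172.104.199: descend 01100 ; hops seen [H0] ; pick H0
  Q 99.16.0.0: descend 011000110001 ; hops seen [H0,H2] ; pick H2
  del 99.16.0.0/12 (clear depth 12)
  Q 99.26.57.161: descend 0110001100011010001110011010 ; hops seen [H0,H1,H2] ; pick H2
  add 204.195.83.4/32 -> H2 at depth 32

== LOOKUPS ==
["no-route","H0","H2","H2","H0","H2","H2"]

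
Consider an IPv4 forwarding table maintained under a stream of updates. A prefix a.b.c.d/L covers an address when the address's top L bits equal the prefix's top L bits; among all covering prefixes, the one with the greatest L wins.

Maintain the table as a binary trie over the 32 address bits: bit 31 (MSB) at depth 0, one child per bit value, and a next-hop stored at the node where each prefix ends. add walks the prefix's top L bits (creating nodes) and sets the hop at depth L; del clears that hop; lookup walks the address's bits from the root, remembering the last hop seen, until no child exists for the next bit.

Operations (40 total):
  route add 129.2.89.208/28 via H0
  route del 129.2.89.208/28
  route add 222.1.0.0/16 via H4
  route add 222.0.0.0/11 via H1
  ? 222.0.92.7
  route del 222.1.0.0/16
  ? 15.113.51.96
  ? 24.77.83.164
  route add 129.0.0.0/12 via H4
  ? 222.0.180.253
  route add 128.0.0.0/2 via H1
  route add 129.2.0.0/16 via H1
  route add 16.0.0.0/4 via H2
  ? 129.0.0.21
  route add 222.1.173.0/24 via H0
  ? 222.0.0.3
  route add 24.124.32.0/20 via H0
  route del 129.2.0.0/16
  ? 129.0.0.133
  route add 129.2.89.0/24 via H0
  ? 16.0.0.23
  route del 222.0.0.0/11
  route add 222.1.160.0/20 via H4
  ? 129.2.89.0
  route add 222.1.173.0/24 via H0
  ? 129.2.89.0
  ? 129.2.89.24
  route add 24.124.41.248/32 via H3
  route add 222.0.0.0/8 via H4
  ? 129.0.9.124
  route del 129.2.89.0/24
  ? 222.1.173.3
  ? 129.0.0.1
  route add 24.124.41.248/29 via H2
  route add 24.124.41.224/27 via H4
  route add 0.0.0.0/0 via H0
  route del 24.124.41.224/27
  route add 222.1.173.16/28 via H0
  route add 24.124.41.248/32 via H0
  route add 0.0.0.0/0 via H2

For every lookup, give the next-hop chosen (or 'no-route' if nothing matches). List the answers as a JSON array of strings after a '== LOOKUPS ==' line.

Trace:
  add 129.2.89.208/28 -> H0 at depth 28
  del 129.2.89.208/28 (clear depth 28)
  add 222.1.0.0/16 -> H4 at depth 16
  add 222.0.0.0/11 -> H1 at depth 11
  lookup 222.0.92.7: bits 110111100000000 walk d0:-→d1:-→d2:-→d3:-→d4:-→d5:-→d6:-→d7:-→d8:-→d9:-→d10:-→d11:H1→d12:-→d13:-→d14:-→d15:- -> H1
  del 222.1.0.0/16 (clear depth 16)
  lookup 15.113.51.96: bits ε walk d0:- -> no-route
  lookup 24.77.83.164: bits ε walk d0:- -> no-route
  add 129.0.0.0/12 -> H4 at depth 12
  lookup 222.0.180.253: bits 110111100000000 walk d0:-→d1:-→d2:-→d3:-→d4:-→d5:-→d6:-→d7:-→d8:-→d9:-→d10:-→d11:H1→d12:-→d13:-→d14:-→d15:- -> H1
  add 128.0.0.0/2 -> H1 at depth 2
  add 129.2.0.0/16 -> H1 at depth 16
  add 16.0.0.0/4 -> H2 at depth 4
  lookup 129.0.0.21: bits 10000001000000 walk d0:-→d1:-→d2:H1→d3:-→d4:-→d5:-→d6:-→d7:-→d8:-→d9:-→d10:-→d11:-→d12:H4→d13:-→d14:- -> H4
  add 222.1.173.0/24 -> H0 at depth 24
  lookup 222.0.0.3: bits 110111100000000 walk d0:-→d1:-→d2:-→d3:-→d4:-→d5:-→d6:-→d7:-→d8:-→d9:-→d10:-→d11:H1→d12:-→d13:-→d14:-→d15:- -> H1
  add 24.124.32.0/20 -> H0 at depth 20
  del 129.2.0.0/16 (clear depth 16)
  lookup 129.0.0.133: bits 10000001000000 walk d0:-→d1:-→d2:H1→d3:-→d4:-→d5:-→d6:-→d7:-→d8:-→d9:-→d10:-→d11:-→d12:H4→d13:-→d14:- -> H4
  add 129.2.89.0/24 -> H0 at depth 24
  lookup 16.0.0.23: bits 0001 walk d0:-→d1:-→d2:-→d3:-→d4:H2 -> H2
  del 222.0.0.0/11 (clear depth 11)
  add 222.1.160.0/20 -> H4 at depth 20
  lookup 129.2.89.0: bits 100000010000001001011001 walk d0:-→d1:-→d2:H1→d3:-→d4:-→d5:-→d6:-→d7:-→d8:-→d9:-→d10:-→d11:-→d12:H4→d13:-→d14:-→d15:-→d16:-→d17:-→d18:-→d19:-→d20:-→d21:-→d22:-→d23:-→d24:H0 -> H0
  add 222.1.173.0/24 -> H0 at depth 24
  lookup 129.2.89.0: bits 100000010000001001011001 walk d0:-→d1:-→d2:H1→d3:-→d4:-→d5:-→d6:-→d7:-→d8:-→d9:-→d10:-→d11:-→d12:H4→d13:-→d14:-→d15:-→d16:-→d17:-→d18:-→d19:-→d20:-→d21:-→d22:-→d23:-→d24:H0 -> H0
  lookup 129.2.89.24: bits 100000010000001001011001 walk d0:-→d1:-→d2:H1→d3:-→d4:-→d5:-→d6:-→d7:-→d8:-→d9:-→d10:-→d11:-→d12:H4→d13:-→d14:-→d15:-→d16:-→d17:-→d18:-→d19:-→d20:-→d21:-→d22:-→d23:-→d24:H0 -> H0
  add 24.124.41.248/32 -> H3 at depth 32
  add 222.0.0.0/8 -> H4 at depth 8
  lookup 129.0.9.124: bits 10000001000000 walk d0:-→d1:-→d2:H1→d3:-→d4:-→d5:-→d6:-→d7:-→d8:-→d9:-→d10:-→d11:-→d12:H4→d13:-→d14:- -> H4
  del 129.2.89.0/24 (clear depth 24)
  lookup 222.1.173.3: bits 110111100000000110101101 walk d0:-→d1:-→d2:-→d3:-→d4:-→d5:-→d6:-→d7:-→d8:H4→d9:-→d10:-→d11:-→d12:-→d13:-→d14:-→d15:-→d16:-→d17:-→d18:-→d19:-→d20:H4→d21:-→d22:-→d23:-→d24:H0 -> H0
  lookup 129.0.0.1: bits 10000001000000 walk d0:-→d1:-→d2:H1→d3:-→d4:-→d5:-→d6:-→d7:-→d8:-→d9:-→d10:-→d11:-→d12:H4→d13:-→d14:- -> H4
  add 24.124.41.248/29 -> H2 at depth 29
  add 24.124.41.224/27 -> H4 at depth 27
  add 0.0.0.0/0 -> H0 at depth 0
  del 24.124.41.224/27 (clear depth 27)
  add 222.1.173.16/28 -> H0 at depth 28
  add 24.124.41.248/32 -> H0 at depth 32
  add 0.0.0.0/0 -> H2 at depth 0

== LOOKUPS ==
["H1","no-route","no-route","H1","H4","H1","H4","H2","H0","H0","H0","H4","H0","H4"]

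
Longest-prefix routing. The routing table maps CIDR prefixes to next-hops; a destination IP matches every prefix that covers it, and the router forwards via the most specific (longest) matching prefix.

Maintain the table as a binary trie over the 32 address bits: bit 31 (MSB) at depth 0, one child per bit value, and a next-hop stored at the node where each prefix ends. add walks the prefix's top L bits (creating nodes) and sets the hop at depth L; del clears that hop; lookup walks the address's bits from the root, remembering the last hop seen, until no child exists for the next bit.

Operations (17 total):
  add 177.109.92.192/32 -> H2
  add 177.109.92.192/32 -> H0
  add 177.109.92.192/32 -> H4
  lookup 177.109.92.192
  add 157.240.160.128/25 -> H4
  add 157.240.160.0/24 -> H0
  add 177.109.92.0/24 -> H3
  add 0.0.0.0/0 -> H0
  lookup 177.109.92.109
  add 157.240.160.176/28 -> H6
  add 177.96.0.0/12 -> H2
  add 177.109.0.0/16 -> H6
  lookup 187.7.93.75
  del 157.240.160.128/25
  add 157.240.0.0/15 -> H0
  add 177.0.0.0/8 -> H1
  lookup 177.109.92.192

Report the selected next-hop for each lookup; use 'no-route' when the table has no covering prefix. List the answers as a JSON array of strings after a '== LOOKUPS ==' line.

Trace:
  add 177.109.92.192/32 -> H2 at depth 32
  add 177.109.92.192/32 -> H0 at depth 32
  add 177.109.92.192/32 -> H4 at depth 32
  Q 177.109.92.192: descend 10110001011011010101110011000000 ; hops seen [H4] ; pick H4
  add 157.240.160.128/25 -> H4 at depth 25
  add 157.240.160.0/24 -> H0 at depth 24
  add 177.109.92.0/24 -> H3 at depth 24
  add 0.0.0.0/0 -> H0 at depth 0
  Q 177.109.92.109: descend 101100010110110101011100 ; hops seen [H0,H3] ; pick H3
  add 157.240.160.176/28 -> H6 at depth 28
  add 177.96.0.0/12 -> H2 at depth 12
  add 177.109.0.0/16 -> H6 at depth 16
  Q 187.7.93.75: descend 1011 ; hops seen [H0] ; pick H0
  - 157.240.160.128/25 clear@25
  add 157.240.0.0/15 -> H0 at depth 15
  add 177.0.0.0/8 -> H1 at depth 8
  Q 177.109.92.192: descend 10110001011011010101110011000000 ; hops seen [H0,H1,H2,H6,H3,H4] ; pick H4

== LOOKUPS ==
["H4","H3","H0","H4"]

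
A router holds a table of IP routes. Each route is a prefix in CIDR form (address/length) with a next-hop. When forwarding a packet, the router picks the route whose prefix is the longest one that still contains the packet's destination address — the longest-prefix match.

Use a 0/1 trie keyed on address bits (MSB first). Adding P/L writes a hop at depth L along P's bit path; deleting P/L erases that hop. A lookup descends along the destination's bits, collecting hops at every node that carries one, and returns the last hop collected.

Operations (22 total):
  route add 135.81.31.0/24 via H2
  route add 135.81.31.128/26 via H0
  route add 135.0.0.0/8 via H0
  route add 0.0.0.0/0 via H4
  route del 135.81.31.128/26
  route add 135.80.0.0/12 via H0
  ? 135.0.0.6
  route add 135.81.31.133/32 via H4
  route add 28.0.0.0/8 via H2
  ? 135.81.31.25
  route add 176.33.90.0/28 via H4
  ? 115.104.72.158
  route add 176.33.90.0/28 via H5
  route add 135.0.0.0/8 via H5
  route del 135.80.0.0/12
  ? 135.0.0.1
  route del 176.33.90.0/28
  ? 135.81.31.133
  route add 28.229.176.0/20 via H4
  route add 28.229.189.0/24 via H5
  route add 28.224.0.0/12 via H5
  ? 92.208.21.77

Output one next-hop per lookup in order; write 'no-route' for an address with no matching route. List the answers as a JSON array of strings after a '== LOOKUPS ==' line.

Apply in order:
  + 135.81.31.0/24 (H2) depth=24
  + 135.81.31.128/26 (H0) depth=26
  + 135.0.0.0/8 (H0) depth=8
  + 0.0.0.0/0 (H4) depth=0
  del 135.81.31.128/26 (clear depth 26)
  + 135.80.0.0/12 (H0) depth=12
  Q 135.0.0.6: descend 100001110 ; hops seen [H4,H0] ; pick H0
  + 135.81.31.133/32 (H4) depth=32
  + 28.0.0.0/8 (H2) depth=8
  Q 135.81.31.25: descend 100001110101000100011111 ; hops seen [H4,H0,H0,H2] ; pick H2
  + 176.33.90.0/28 (H4) depth=28
  Q 115.104.72.158: descend 0 ; hops seen [H4] ; pick H4
  + 176.33.90.0/28 (H5) depth=28
  + 135.0.0.0/8 (H5) depth=8
  del 135.80.0.0/12 (clear depth 12)
  Q 135.0.0.1: descend 100001110 ; hops seen [H4,H5] ; pick H5
  del 176.33.90.0/28 (clear depth 28)
  Q 135.81.31.133: descend 10000111010100010001111110000101 ; hops seen [H4,H5,H2,H4] ; pick H4
  + 28.229.176.0/20 (H4) depth=20
  + 28.229.189.0/24 (H5) depth=24
  + 28.224.0.0/12 (H5) depth=12
  Q 92.208.21.77: descend 0 ; hops seen [H4] ; pick H4

== LOOKUPS ==
["H0","H2","H4","H5","H4","H4"]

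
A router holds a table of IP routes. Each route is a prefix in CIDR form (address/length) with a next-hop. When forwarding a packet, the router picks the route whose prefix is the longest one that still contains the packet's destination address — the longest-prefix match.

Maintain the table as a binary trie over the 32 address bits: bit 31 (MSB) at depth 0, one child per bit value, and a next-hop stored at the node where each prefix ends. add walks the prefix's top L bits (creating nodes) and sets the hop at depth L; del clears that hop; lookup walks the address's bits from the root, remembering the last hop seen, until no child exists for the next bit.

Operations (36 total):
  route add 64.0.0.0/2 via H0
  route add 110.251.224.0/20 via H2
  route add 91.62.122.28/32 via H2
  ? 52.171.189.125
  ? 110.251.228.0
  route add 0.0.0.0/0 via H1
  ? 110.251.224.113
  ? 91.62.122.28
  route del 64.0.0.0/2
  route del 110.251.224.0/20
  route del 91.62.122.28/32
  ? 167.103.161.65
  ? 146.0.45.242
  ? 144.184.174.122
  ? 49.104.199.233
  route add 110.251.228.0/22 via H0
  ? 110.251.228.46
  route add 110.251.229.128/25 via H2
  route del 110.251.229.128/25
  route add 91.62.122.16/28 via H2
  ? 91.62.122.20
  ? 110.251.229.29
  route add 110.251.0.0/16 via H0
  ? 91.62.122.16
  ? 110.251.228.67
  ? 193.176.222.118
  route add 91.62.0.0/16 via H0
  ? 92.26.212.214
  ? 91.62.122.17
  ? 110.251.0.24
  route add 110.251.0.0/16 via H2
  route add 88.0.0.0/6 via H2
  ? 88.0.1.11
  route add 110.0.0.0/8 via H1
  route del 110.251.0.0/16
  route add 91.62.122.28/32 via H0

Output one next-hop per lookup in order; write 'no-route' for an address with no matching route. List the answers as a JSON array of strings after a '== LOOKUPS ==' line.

Process each operation:
  add 64.0.0.0/2 -> H0 at depth 2
  add 110.251.224.0/20 -> H2 at depth 20
  add 91.62.122.28/32 -> H2 at depth 32
  Q 52.171.189.125: descend 0 ; hops seen [∅] ; pick no-route
  Q 110.251.228.0: descend 01101110111110111110 ; hops seen [H0,H2] ; pick H2
  add 0.0.0.0/0 -> H1 at depth 0
  Q 110.251.224.113: descend 01101110111110111110 ; hops seen [H1,H0,H2] ; pick H2
  Q 91.62.122.28: descend 01011011001111100111101000011100 ; hops seen [H1,H0,H2] ; pick H2
  del 64.0.0.0/2 (clear depth 2)
  del 110.251.224.0/20 (clear depth 20)
  del 91.62.122.28/32 (clear depth 32)
  Q 167.103.161.65: descend ε ; hops seen [H1] ; pick H1
  Q 146.0.45.242: descend ε ; hops seen [H1] ; pick H1
  Q 144.184.174.122: descend ε ; hops seen [H1] ; pick H1
  Q 49.104.199.233: descend 0 ; hops seen [H1] ; pick H1
  add 110.251.228.0/22 -> H0 at depth 22
  Q 110.251.228.46: descend 0110111011111011111001 ; hops seen [H1,H0] ; pick H0
  add 110.251.229.128/25 -> H2 at depth 25
  del 110.251.229.128/25 (clear depth 25)
  add 91.62.122.16/28 -> H2 at depth 28
  Q 91.62.122.20: descend 0101101100111110011110100001 ; hops seen [H1,H2] ; pick H2
  Q 110.251.229.29: descend 011011101111101111100101 ; hops seen [H1,H0] ; pick H0
  add 110.251.0.0/16 -> H0 at depth 16
  Q 91.62.122.16: descend 0101101100111110011110100001 ; hops seen [H1,H2] ; pick H2
  Q 110.251.228.67: descend 01101110111110111110010 ; hops seen [H1,H0,H0] ; pick H0
  Q 193.176.222.118: descend ε ; hops seen [H1] ; pick H1
  add 91.62.0.0/16 -> H0 at depth 16
  Q 92.26.212.214: descend 01011 ; hops seen [H1] ; pick H1
  Q 91.62.122.17: descend 0101101100111110011110100001 ; hops seen [H1,H0,H2] ; pick H2
  Q 110.251.0.24: descend 0110111011111011 ; hops seen [H1,H0] ; pick H0
  add 110.251.0.0/16 -> H2 at depth 16
  add 88.0.0.0/6 -> H2 at depth 6
  Q 88.0.1.11: descend 010110 ; hops seen [H1,H2] ; pick H2
  add 110.0.0.0/8 -> H1 at depth 8
  del 110.251.0.0/16 (clear depth 16)
  add 91.62.122.28/32 -> H0 at depth 32

== LOOKUPS ==
["no-route","H2","H2","H2","H1","H1","H1","H1","H0","H2","H0","H2","H0","H1","H1","H2","H0","H2"]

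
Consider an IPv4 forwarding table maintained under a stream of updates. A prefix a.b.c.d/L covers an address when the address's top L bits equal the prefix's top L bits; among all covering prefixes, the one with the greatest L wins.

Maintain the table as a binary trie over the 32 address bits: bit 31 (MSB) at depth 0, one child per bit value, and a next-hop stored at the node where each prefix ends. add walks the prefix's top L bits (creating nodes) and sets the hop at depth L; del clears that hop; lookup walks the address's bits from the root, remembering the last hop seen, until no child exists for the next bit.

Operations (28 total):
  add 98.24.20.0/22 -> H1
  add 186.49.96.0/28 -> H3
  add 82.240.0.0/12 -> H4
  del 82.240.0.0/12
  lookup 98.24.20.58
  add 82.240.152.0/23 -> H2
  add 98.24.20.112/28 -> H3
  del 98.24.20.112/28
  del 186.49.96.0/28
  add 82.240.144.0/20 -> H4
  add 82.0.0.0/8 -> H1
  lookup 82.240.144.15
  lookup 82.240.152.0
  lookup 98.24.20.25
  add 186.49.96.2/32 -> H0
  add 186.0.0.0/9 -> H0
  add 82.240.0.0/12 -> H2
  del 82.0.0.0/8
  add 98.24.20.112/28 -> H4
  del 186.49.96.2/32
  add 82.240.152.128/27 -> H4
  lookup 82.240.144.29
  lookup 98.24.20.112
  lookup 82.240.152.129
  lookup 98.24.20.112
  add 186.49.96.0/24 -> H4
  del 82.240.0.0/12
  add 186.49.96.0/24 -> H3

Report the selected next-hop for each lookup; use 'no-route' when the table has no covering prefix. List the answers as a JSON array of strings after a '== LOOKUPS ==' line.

Process each operation:
  + 98.24.20.0/22 (H1) depth=22
  + 186.49.96.0/28 (H3) depth=28
  + 82.240.0.0/12 (H4) depth=12
  del 82.240.0.0/12 (clear depth 12)
  Q 98.24.20.58: descend 0110001000011000000101 ; hops seen [H1] ; pick H1
  + 82.240.152.0/23 (H2) depth=23
  + 98.24.20.112/28 (H3) depth=28
  del 98.24.20.112/28 (clear depth 28)
  del 186.49.96.0/28 (clear depth 28)
  + 82.240.144.0/20 (H4) depth=20
  + 82.0.0.0/8 (H1) depth=8
  Q 82.240.144.15: descend 01010010111100001001 ; hops seen [H1,H4] ; pick H4
  Q 82.240.152.0: descend 01010010111100001001100 ; hops seen [H1,H4,H2] ; pick H2
  Q 98.24.20.25: descend 0110001000011000000101000 ; hops seen [H1] ; pick H1
  + 186.49.96.2/32 (H0) depth=32
  + 186.0.0.0/9 (H0) depth=9
  + 82.240.0.0/12 (H2) depth=12
  del 82.0.0.0/8 (clear depth 8)
  + 98.24.20.112/28 (H4) depth=28
  del 186.49.96.2/32 (clear depth 32)
  + 82.240.152.128/27 (H4) depth=27
  Q 82.240.144.29: descend 01010010111100001001 ; hops seen [H2,H4] ; pick H4
  Q 98.24.20.112: descend 0110001000011000000101000111 ; hops seen [H1,H4] ; pick H4
  Q 82.240.152.129: descend 010100101111000010011000100 ; hops seen [H2,H4,H2,H4] ; pick H4
  Q 98.24.20.112: descend 0110001000011000000101000111 ; hops seen [H1,H4] ; pick H4
  + 186.49.96.0/24 (H4) depth=24
  del 82.240.0.0/12 (clear depth 12)
  + 186.49.96.0/24 (H3) depth=24

== LOOKUPS ==
["H1","H4","H2","H1","H4","H4","H4","H4"]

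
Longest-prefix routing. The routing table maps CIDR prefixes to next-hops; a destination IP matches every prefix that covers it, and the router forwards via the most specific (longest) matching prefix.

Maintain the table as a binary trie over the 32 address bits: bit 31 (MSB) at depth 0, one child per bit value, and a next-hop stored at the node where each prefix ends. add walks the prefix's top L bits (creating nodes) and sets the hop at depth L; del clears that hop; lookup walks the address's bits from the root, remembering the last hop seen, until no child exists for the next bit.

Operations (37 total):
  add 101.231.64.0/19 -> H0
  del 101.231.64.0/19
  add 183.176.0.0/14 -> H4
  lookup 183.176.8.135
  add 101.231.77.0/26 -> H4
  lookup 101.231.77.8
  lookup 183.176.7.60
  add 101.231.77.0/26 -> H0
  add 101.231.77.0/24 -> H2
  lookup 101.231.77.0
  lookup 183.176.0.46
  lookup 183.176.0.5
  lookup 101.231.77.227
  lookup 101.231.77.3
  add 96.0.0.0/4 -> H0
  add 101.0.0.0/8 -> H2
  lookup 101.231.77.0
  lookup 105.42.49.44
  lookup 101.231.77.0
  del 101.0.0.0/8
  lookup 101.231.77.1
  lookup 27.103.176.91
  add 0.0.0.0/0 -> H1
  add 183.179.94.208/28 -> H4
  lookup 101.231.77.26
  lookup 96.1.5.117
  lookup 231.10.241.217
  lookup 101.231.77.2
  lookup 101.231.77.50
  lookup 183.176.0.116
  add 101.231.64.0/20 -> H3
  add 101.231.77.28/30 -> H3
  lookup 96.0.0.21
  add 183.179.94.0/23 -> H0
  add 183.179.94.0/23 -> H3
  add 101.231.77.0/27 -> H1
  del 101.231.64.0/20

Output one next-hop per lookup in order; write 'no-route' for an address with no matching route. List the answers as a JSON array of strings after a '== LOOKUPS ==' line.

Process each operation:
  + 101.231.64.0/19 (H0) depth=19
  - 101.231.64.0/19 clear@19
  + 183.176.0.0/14 (H4) depth=14
  lookup 183.176.8.135: bits 10110111101100 walk d0:-→d1:-→d2:-→d3:-→d4:-→d5:-→d6:-→d7:-→d8:-→d9:-→d10:-→d11:-→d12:-→d13:-→d14:H4 -> H4
  + 101.231.77.0/26 (H4) depth=26
  lookup 101.231.77.8: bits 01100101111001110100110100 walk d0:-→d1:-→d2:-→d3:-→d4:-→d5:-→d6:-→d7:-→d8:-→d9:-→d10:-→d11:-→d12:-→d13:-→d14:-→d15:-→d16:-→d17:-→d18:-→d19:-→d20:-→d21:-→d22:-→d23:-→d24:-→d25:-→d26:H4 -> H4
  lookup 183.176.7.60: bits 10110111101100 walk d0:-→d1:-→d2:-→d3:-→d4:-→d5:-→d6:-→d7:-→d8:-→d9:-→d10:-→d11:-→d12:-→d13:-→d14:H4 -> H4
  + 101.231.77.0/26 (H0) depth=26
  + 101.231.77.0/24 (H2) depth=24
  lookup 101.231.77.0: bits 01100101111001110100110100 walk d0:-→d1:-→d2:-→d3:-→d4:-→d5:-→d6:-→d7:-→d8:-→d9:-→d10:-→d11:-→d12:-→d13:-→d14:-→d15:-→d16:-→d17:-→d18:-→d19:-→d20:-→d21:-→d22:-→d23:-→d24:H2→d25:-→d26:H0 -> H0
  lookup 183.176.0.46: bits 10110111101100 walk d0:-→d1:-→d2:-→d3:-→d4:-→d5:-→d6:-→d7:-→d8:-→d9:-→d10:-→d11:-→d12:-→d13:-→d14:H4 -> H4
  lookup 183.176.0.5: bits 10110111101100 walk d0:-→d1:-→d2:-→d3:-→d4:-→d5:-→d6:-→d7:-→d8:-→d9:-→d10:-→d11:-→d12:-→d13:-→d14:H4 -> H4
  lookup 101.231.77.227: bits 011001011110011101001101 walk d0:-→d1:-→d2:-→d3:-→d4:-→d5:-→d6:-→d7:-→d8:-→d9:-→d10:-→d11:-→d12:-→d13:-→d14:-→d15:-→d16:-→d17:-→d18:-→d19:-→d20:-→d21:-→d22:-→d23:-→d24:H2 -> H2
  lookup 101.231.77.3: bits 01100101111001110100110100 walk d0:-→d1:-→d2:-→d3:-→d4:-→d5:-→d6:-→d7:-→d8:-→d9:-→d10:-→d11:-→d12:-→d13:-→d14:-→d15:-→d16:-→d17:-→d18:-→d19:-→d20:-→d21:-→d22:-→d23:-→d24:H2→d25:-→d26:H0 -> H0
  + 96.0.0.0/4 (H0) depth=4
  + 101.0.0.0/8 (H2) depth=8
  lookup 101.231.77.0: bits 01100101111001110100110100 walk d0:-→d1:-→d2:-→d3:-→d4:H0→d5:-→d6:-→d7:-→d8:H2→d9:-→d10:-→d11:-→d12:-→d13:-→d14:-→d15:-→d16:-→d17:-→d18:-→d19:-→d20:-→d21:-→d22:-→d23:-→d24:H2→d25:-→d26:H0 -> H0
  lookup 105.42.49.44: bits 0110 walk d0:-→d1:-→d2:-→d3:-→d4:H0 -> H0
  lookup 101.231.77.0: bits 01100101111001110100110100 walk d0:-→d1:-→d2:-→d3:-→d4:H0→d5:-→d6:-→d7:-→d8:H2→d9:-→d10:-→d11:-→d12:-→d13:-→d14:-→d15:-→d16:-→d17:-→d18:-→d19:-→d20:-→d21:-→d22:-→d23:-→d24:H2→d25:-→d26:H0 -> H0
  - 101.0.0.0/8 clear@8
  lookup 101.231.77.1: bits 01100101111001110100110100 walk d0:-→d1:-→d2:-→d3:-→d4:H0→d5:-→d6:-→d7:-→d8:-→d9:-→d10:-→d11:-→d12:-→d13:-→d14:-→d15:-→d16:-→d17:-→d18:-→d19:-→d20:-→d21:-→d22:-→d23:-→d24:H2→d25:-→d26:H0 -> H0
  lookup 27.103.176.91: bits 0 walk d0:-→d1:- -> no-route
  + 0.0.0.0/0 (H1) depth=0
  + 183.179.94.208/28 (H4) depth=28
  lookup 101.231.77.26: bits 01100101111001110100110100 walk d0:H1→d1:-→d2:-→d3:-→d4:H0→d5:-→d6:-→d7:-→d8:-→d9:-→d10:-→d11:-→d12:-→d13:-→d14:-→d15:-→d16:-→d17:-→d18:-→d19:-→d20:-→d21:-→d22:-→d23:-→d24:H2→d25:-→d26:H0 -> H0
  lookup 96.1.5.117: bits 01100 walk d0:H1→d1:-→d2:-→d3:-→d4:H0→d5:- -> H0
  lookup 231.10.241.217: bits 1 walk d0:H1→d1:- -> H1
  lookup 101.231.77.2: bits 01100101111001110100110100 walk d0:H1→d1:-→d2:-→d3:-→d4:H0→d5:-→d6:-→d7:-→d8:-→d9:-→d10:-→d11:-→d12:-→d13:-→d14:-→d15:-→d16:-→d17:-→d18:-→d19:-→d20:-→d21:-→d22:-→d23:-→d24:H2→d25:-→d26:H0 -> H0
  lookup 101.231.77.50: bits 01100101111001110100110100 walk d0:H1→d1:-→d2:-→d3:-→d4:H0→d5:-→d6:-→d7:-→d8:-→d9:-→d10:-→d11:-→d12:-→d13:-→d14:-→d15:-→d16:-→d17:-→d18:-→d19:-→d20:-→d21:-→d22:-→d23:-→d24:H2→d25:-→d26:H0 -> H0
  lookup 183.176.0.116: bits 10110111101100 walk d0:H1→d1:-→d2:-→d3:-→d4:-→d5:-→d6:-→d7:-→d8:-→d9:-→d10:-→d11:-→d12:-→d13:-→d14:H4 -> H4
  + 101.231.64.0/20 (H3) depth=20
  + 101.231.77.28/30 (H3) depth=30
  lookup 96.0.0.21: bits 01100 walk d0:H1→d1:-→d2:-→d3:-→d4:H0→d5:- -> H0
  + 183.179.94.0/23 (H0) depth=23
  + 183.179.94.0/23 (H3) depth=23
  + 101.231.77.0/27 (H1) depth=27
  - 101.231.64.0/20 clear@20

== LOOKUPS ==
["H4","H4","H4","H0","H4","H4","H2","H0","H0","H0","H0","H0","no-route","H0","H0","H1","H0","H0","H4","H0"]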